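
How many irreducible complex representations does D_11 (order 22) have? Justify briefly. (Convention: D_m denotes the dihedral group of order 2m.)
7

Derivation: The number of irreducible complex representations of a finite group equals its number of conjugacy classes. D_11 has 7 conjugacy classes ((n+3)/2 for n odd), so D_11 (order 22) has exactly 7 irreducible complex representations.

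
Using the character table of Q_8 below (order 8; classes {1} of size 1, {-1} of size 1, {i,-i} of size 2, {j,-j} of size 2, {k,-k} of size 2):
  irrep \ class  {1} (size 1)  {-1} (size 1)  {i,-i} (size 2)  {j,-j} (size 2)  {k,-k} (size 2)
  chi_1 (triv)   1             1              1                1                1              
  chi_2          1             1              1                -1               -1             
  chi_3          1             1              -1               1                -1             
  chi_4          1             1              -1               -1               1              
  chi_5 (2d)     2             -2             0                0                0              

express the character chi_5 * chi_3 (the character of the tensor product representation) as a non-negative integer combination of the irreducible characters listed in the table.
chi_5 tensor chi_3 = chi_5 (all other irreducibles have multiplicity 0).

Reasoning: The character of a tensor product is the pointwise product (chi_5 * chi_3)(C) = chi_5(C) * chi_3(C):
  {1}: (2)*(1), {-1}: (-2)*(1), {i,-i}: (0)*(-1), {j,-j}: (0)*(1), {k,-k}: (0)*(-1)
so (chi_5 * chi_3) takes values
  {1} -> 2, {-1} -> -2, {i,-i} -> 0, {j,-j} -> 0, {k,-k} -> 0.
Now take the inner product of this character with each irreducible chi from the table, <chi_5*chi_3, chi> = (1/8) sum_C |C| (chi_5*chi_3)(C) conj(chi(C)):
  <chi_5*chi_3, chi_1> = (1/8)[1*(2)*conj(1) + 1*(-2)*conj(1) + 2*(0)*conj(1) + 2*(0)*conj(1) + 2*(0)*conj(1)]
      = (1/8)[(2) + (-2) + (0) + (0) + (0)] = 0/8 = 0
  <chi_5*chi_3, chi_2> = (1/8)[1*(2)*conj(1) + 1*(-2)*conj(1) + 2*(0)*conj(1) + 2*(0)*conj(-1) + 2*(0)*conj(-1)]
      = (1/8)[(2) + (-2) + (0) + (0) + (0)] = 0/8 = 0
  <chi_5*chi_3, chi_3> = (1/8)[1*(2)*conj(1) + 1*(-2)*conj(1) + 2*(0)*conj(-1) + 2*(0)*conj(1) + 2*(0)*conj(-1)]
      = (1/8)[(2) + (-2) + (0) + (0) + (0)] = 0/8 = 0
  <chi_5*chi_3, chi_4> = (1/8)[1*(2)*conj(1) + 1*(-2)*conj(1) + 2*(0)*conj(-1) + 2*(0)*conj(-1) + 2*(0)*conj(1)]
      = (1/8)[(2) + (-2) + (0) + (0) + (0)] = 0/8 = 0
  <chi_5*chi_3, chi_5> = (1/8)[1*(2)*conj(2) + 1*(-2)*conj(-2) + 2*(0)*conj(0) + 2*(0)*conj(0) + 2*(0)*conj(0)]
      = (1/8)[(4) + (4) + (0) + (0) + (0)] = 8/8 = 1
Hence the multiplicities are chi_5: 1. Dimension check: dim(chi_5)*dim(chi_3) = 2*1 = 2 and sum (mult * dim) = 1*2 = 2.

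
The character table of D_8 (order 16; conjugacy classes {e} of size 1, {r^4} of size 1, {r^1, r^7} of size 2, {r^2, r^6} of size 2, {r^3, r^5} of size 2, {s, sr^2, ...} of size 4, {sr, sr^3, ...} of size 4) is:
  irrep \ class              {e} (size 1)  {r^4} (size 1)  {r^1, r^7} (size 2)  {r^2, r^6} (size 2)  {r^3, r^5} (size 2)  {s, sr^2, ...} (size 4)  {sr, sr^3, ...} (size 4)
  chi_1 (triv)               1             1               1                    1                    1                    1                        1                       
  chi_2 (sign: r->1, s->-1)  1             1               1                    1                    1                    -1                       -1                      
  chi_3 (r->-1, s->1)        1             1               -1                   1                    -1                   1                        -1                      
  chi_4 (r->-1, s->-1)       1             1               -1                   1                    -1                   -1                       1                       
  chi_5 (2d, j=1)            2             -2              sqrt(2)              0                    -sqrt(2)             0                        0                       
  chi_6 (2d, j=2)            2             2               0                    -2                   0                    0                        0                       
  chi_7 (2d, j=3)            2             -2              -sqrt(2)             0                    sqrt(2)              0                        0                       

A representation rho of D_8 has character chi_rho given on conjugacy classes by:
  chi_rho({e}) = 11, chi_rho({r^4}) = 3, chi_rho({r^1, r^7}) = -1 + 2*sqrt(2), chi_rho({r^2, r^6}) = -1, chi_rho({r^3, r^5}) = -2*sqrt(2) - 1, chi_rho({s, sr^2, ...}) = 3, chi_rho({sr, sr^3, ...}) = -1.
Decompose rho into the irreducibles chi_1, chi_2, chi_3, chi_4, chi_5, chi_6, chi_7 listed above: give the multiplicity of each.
Multiplicities: chi_1: 1, chi_2: 0, chi_3: 2, chi_4: 0, chi_5: 2, chi_6: 2, chi_7: 0.

Derivation: Use <chi_rho, chi> = (1/|G|) sum_C |C| * chi_rho(C) * conj(chi(C)) with |G| = 16 for each irreducible chi in the table:
  <chi_rho, chi_1> = (1/16)[1*(11)*conj(1) + 1*(3)*conj(1) + 2*(-1 + 2*sqrt(2))*conj(1) + 2*(-1)*conj(1) + 2*(-2*sqrt(2) - 1)*conj(1) + 4*(3)*conj(1) + 4*(-1)*conj(1)]
      = (1/16)[(11) + (3) + (-2 + 4*sqrt(2)) + (-2) + (-4*sqrt(2) - 2) + (12) + (-4)] = 16/16 = 1
  <chi_rho, chi_2> = (1/16)[1*(11)*conj(1) + 1*(3)*conj(1) + 2*(-1 + 2*sqrt(2))*conj(1) + 2*(-1)*conj(1) + 2*(-2*sqrt(2) - 1)*conj(1) + 4*(3)*conj(-1) + 4*(-1)*conj(-1)]
      = (1/16)[(11) + (3) + (-2 + 4*sqrt(2)) + (-2) + (-4*sqrt(2) - 2) + (-12) + (4)] = 0/16 = 0
  <chi_rho, chi_3> = (1/16)[1*(11)*conj(1) + 1*(3)*conj(1) + 2*(-1 + 2*sqrt(2))*conj(-1) + 2*(-1)*conj(1) + 2*(-2*sqrt(2) - 1)*conj(-1) + 4*(3)*conj(1) + 4*(-1)*conj(-1)]
      = (1/16)[(11) + (3) + (2 - 4*sqrt(2)) + (-2) + (2 + 4*sqrt(2)) + (12) + (4)] = 32/16 = 2
  <chi_rho, chi_4> = (1/16)[1*(11)*conj(1) + 1*(3)*conj(1) + 2*(-1 + 2*sqrt(2))*conj(-1) + 2*(-1)*conj(1) + 2*(-2*sqrt(2) - 1)*conj(-1) + 4*(3)*conj(-1) + 4*(-1)*conj(1)]
      = (1/16)[(11) + (3) + (2 - 4*sqrt(2)) + (-2) + (2 + 4*sqrt(2)) + (-12) + (-4)] = 0/16 = 0
  <chi_rho, chi_5> = (1/16)[1*(11)*conj(2) + 1*(3)*conj(-2) + 2*(-1 + 2*sqrt(2))*conj(sqrt(2)) + 2*(-1)*conj(0) + 2*(-2*sqrt(2) - 1)*conj(-sqrt(2)) + 4*(3)*conj(0) + 4*(-1)*conj(0)]
      = (1/16)[(22) + (-6) + (8 - 2*sqrt(2)) + (0) + (2*sqrt(2) + 8) + (0) + (0)] = 32/16 = 2
  <chi_rho, chi_6> = (1/16)[1*(11)*conj(2) + 1*(3)*conj(2) + 2*(-1 + 2*sqrt(2))*conj(0) + 2*(-1)*conj(-2) + 2*(-2*sqrt(2) - 1)*conj(0) + 4*(3)*conj(0) + 4*(-1)*conj(0)]
      = (1/16)[(22) + (6) + (0) + (4) + (0) + (0) + (0)] = 32/16 = 2
  <chi_rho, chi_7> = (1/16)[1*(11)*conj(2) + 1*(3)*conj(-2) + 2*(-1 + 2*sqrt(2))*conj(-sqrt(2)) + 2*(-1)*conj(0) + 2*(-2*sqrt(2) - 1)*conj(sqrt(2)) + 4*(3)*conj(0) + 4*(-1)*conj(0)]
      = (1/16)[(22) + (-6) + (-8 + 2*sqrt(2)) + (0) + (-8 - 2*sqrt(2)) + (0) + (0)] = 0/16 = 0
Dimension check: dim(rho) = sum (mult * dim) = 1*1 + 0*1 + 2*1 + 0*1 + 2*2 + 2*2 + 0*2 = 11 = chi_rho(e) = 11.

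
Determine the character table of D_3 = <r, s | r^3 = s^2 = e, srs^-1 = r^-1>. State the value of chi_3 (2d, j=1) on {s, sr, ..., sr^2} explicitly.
Conjugacy classes: {e} of size 1, {r^1, r^2} of size 2, {s, sr, ..., sr^2} of size 3.
Character table:
  irrep \ class              {e} (size 1)  {r^1, r^2} (size 2)  {s, sr, ..., sr^2} (size 3)
  chi_1 (triv)               1             1                    1                          
  chi_2 (sign: r->1, s->-1)  1             1                    -1                         
  chi_3 (2d, j=1)            2             -1                   0                          

Spot check: chi_3 (2d, j=1) on {s, sr, ..., sr^2} = 0.

Proof sketch: D_3 has order 2*3 = 6 with 3 conjugacy classes, hence 3 irreducibles. Sum of squared dims 1 + 1 + 4 = 6 = |G|. Linear characters come from the abelianisation; the 2-dimensional irreps have character r^k -> 2*cos(2*pi*j*k/3), reflections -> 0.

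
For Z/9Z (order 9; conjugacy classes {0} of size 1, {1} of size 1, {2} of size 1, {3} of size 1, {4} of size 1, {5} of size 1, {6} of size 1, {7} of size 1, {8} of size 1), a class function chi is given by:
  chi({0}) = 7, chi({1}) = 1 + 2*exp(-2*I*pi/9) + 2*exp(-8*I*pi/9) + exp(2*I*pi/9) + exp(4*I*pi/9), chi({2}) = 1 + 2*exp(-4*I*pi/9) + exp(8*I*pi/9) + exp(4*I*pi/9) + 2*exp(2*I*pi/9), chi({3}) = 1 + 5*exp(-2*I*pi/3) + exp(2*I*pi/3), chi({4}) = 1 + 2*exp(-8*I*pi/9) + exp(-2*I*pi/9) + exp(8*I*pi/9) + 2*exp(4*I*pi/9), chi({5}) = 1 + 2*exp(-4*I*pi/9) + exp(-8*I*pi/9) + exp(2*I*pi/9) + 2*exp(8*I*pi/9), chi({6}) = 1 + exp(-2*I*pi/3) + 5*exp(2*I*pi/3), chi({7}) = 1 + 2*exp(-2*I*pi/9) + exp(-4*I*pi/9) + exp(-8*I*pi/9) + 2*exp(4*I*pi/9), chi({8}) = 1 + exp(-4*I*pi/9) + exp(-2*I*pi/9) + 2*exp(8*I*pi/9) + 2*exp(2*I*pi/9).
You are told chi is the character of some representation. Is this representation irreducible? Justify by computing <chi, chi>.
Not irreducible (reducible): <chi, chi> = 11 > 1.

Why: <chi, chi> = (1/|G|) sum_C |C| * |chi(C)|^2 = (1/9)[1*|7|^2 + 1*|1 + 2*exp(-2*I*pi/9) + 2*exp(-8*I*pi/9) + exp(2*I*pi/9) + exp(4*I*pi/9)|^2 + 1*|1 + 2*exp(-4*I*pi/9) + exp(8*I*pi/9) + exp(4*I*pi/9) + 2*exp(2*I*pi/9)|^2 + 1*|1 + 5*exp(-2*I*pi/3) + exp(2*I*pi/3)|^2 + 1*|1 + 2*exp(-8*I*pi/9) + exp(-2*I*pi/9) + exp(8*I*pi/9) + 2*exp(4*I*pi/9)|^2 + 1*|1 + 2*exp(-4*I*pi/9) + exp(-8*I*pi/9) + exp(2*I*pi/9) + 2*exp(8*I*pi/9)|^2 + 1*|1 + exp(-2*I*pi/3) + 5*exp(2*I*pi/3)|^2 + 1*|1 + 2*exp(-2*I*pi/9) + exp(-4*I*pi/9) + exp(-8*I*pi/9) + 2*exp(4*I*pi/9)|^2 + 1*|1 + exp(-4*I*pi/9) + exp(-2*I*pi/9) + 2*exp(8*I*pi/9) + 2*exp(2*I*pi/9)|^2]
  = (1/9)[(49) + (11 + 8*exp(-2*I*pi/3) + 3*exp(-4*I*pi/9) + 4*exp(-2*I*pi/9) + 4*exp(-8*I*pi/9) + 4*exp(8*I*pi/9) + 4*exp(2*I*pi/9) + 3*exp(4*I*pi/9) + 8*exp(2*I*pi/3)) + (11 + 8*exp(-2*I*pi/3) + 4*exp(-4*I*pi/9) + 4*exp(-2*I*pi/9) + 3*exp(-8*I*pi/9) + 3*exp(8*I*pi/9) + 4*exp(2*I*pi/9) + 4*exp(4*I*pi/9) + 8*exp(2*I*pi/3)) + (16) + (11 + 8*exp(-2*I*pi/3) + 4*exp(-4*I*pi/9) + 3*exp(-2*I*pi/9) + 4*exp(-8*I*pi/9) + 4*exp(8*I*pi/9) + 3*exp(2*I*pi/9) + 4*exp(4*I*pi/9) + 8*exp(2*I*pi/3)) + (11 + 8*exp(-2*I*pi/3) + 4*exp(-4*I*pi/9) + 3*exp(-2*I*pi/9) + 4*exp(-8*I*pi/9) + 4*exp(8*I*pi/9) + 3*exp(2*I*pi/9) + 4*exp(4*I*pi/9) + 8*exp(2*I*pi/3)) + (16) + (11 + 8*exp(-2*I*pi/3) + 4*exp(-4*I*pi/9) + 4*exp(-2*I*pi/9) + 3*exp(-8*I*pi/9) + 3*exp(8*I*pi/9) + 4*exp(2*I*pi/9) + 4*exp(4*I*pi/9) + 8*exp(2*I*pi/3)) + (11 + 8*exp(-2*I*pi/3) + 3*exp(-4*I*pi/9) + 4*exp(-2*I*pi/9) + 4*exp(-8*I*pi/9) + 4*exp(8*I*pi/9) + 4*exp(2*I*pi/9) + 3*exp(4*I*pi/9) + 8*exp(2*I*pi/3))] = 99/9 = 11.
(Exp terms are combined using exp(i*s)*conj(exp(i*t)) = exp(i*(s-t)), and sums of them are collapsed using the identity that for every m > 1 the m distinct m-th roots of unity sum to 0, e.g. 1 + exp(2*I*pi/3) + exp(-2*I*pi/3) = 0.)
A character is irreducible iff <chi, chi> = 1, so this representation is reducible.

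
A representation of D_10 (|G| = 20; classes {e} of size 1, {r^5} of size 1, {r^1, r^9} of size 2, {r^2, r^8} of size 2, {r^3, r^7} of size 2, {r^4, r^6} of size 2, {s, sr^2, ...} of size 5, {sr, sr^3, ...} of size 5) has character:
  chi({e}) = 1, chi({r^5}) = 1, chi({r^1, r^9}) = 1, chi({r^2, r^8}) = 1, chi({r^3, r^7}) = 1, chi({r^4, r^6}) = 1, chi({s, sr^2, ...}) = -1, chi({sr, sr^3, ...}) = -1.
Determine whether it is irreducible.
Irreducible: <chi, chi> = 1.

Reasoning: <chi, chi> = (1/|G|) sum_C |C| * |chi(C)|^2 = (1/20)[1*|1|^2 + 1*|1|^2 + 2*|1|^2 + 2*|1|^2 + 2*|1|^2 + 2*|1|^2 + 5*|-1|^2 + 5*|-1|^2]
  = (1/20)[(1) + (1) + (2) + (2) + (2) + (2) + (5) + (5)] = 20/20 = 1.
A character is irreducible iff <chi, chi> = 1, so this representation is irreducible.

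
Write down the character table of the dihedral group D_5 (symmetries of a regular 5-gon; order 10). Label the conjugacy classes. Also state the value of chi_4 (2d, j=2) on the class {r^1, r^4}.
Conjugacy classes: {e} of size 1, {r^1, r^4} of size 2, {r^2, r^3} of size 2, {s, sr, ..., sr^4} of size 5.
Character table:
  irrep \ class              {e} (size 1)  {r^1, r^4} (size 2)  {r^2, r^3} (size 2)  {s, sr, ..., sr^4} (size 5)
  chi_1 (triv)               1             1                    1                    1                          
  chi_2 (sign: r->1, s->-1)  1             1                    1                    -1                         
  chi_3 (2d, j=1)            2             -1/2 + sqrt(5)/2     -sqrt(5)/2 - 1/2     0                          
  chi_4 (2d, j=2)            2             -sqrt(5)/2 - 1/2     -1/2 + sqrt(5)/2     0                          

Spot check: chi_4 (2d, j=2) on {r^1, r^4} = -sqrt(5)/2 - 1/2.

Explanation: D_5 has order 2*5 = 10 with 4 conjugacy classes, hence 4 irreducibles. Sum of squared dims 1 + 1 + 4 + 4 = 10 = |G|. Linear characters come from the abelianisation; the 2-dimensional irreps have character r^k -> 2*cos(2*pi*j*k/5), reflections -> 0.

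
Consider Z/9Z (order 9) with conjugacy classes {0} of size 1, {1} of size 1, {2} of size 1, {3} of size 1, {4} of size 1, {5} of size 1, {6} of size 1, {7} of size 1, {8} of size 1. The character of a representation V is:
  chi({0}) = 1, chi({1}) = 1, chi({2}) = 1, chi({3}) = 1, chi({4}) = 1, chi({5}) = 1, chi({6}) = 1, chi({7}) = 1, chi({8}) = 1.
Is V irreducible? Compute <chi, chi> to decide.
Irreducible: <chi, chi> = 1.

Working: <chi, chi> = (1/|G|) sum_C |C| * |chi(C)|^2 = (1/9)[1*|1|^2 + 1*|1|^2 + 1*|1|^2 + 1*|1|^2 + 1*|1|^2 + 1*|1|^2 + 1*|1|^2 + 1*|1|^2 + 1*|1|^2]
  = (1/9)[(1) + (1) + (1) + (1) + (1) + (1) + (1) + (1) + (1)] = 9/9 = 1.
(Exp terms are combined using exp(i*s)*conj(exp(i*t)) = exp(i*(s-t)), and sums of them are collapsed using the identity that for every m > 1 the m distinct m-th roots of unity sum to 0, e.g. 1 + exp(2*I*pi/3) + exp(-2*I*pi/3) = 0.)
A character is irreducible iff <chi, chi> = 1, so this representation is irreducible.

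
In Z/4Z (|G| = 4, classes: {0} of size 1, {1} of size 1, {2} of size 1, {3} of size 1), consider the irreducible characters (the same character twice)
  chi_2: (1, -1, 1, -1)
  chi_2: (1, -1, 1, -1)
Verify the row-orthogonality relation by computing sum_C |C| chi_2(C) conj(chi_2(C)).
Sum = 4 = |G| = 4; so <chi_2, chi_2> = 1 (norm-1 confirms irreducibility).

Justification: Compute term by term over conjugacy classes (|C| * chi_2(C) * conj(chi_2(C))):
  1*(1)*conj(1) + 1*(-1)*conj(-1) + 1*(1)*conj(1) + 1*(-1)*conj(-1)
  = (1) + (1) + (1) + (1)
  = 4.
(Exp terms are combined using exp(i*s)*conj(exp(i*t)) = exp(i*(s-t)), and sums of them are collapsed using the identity that for every m > 1 the m distinct m-th roots of unity sum to 0, e.g. 1 + exp(2*I*pi/3) + exp(-2*I*pi/3) = 0.)
Dividing by |G| = 4 gives 4/4 = 1, matching the row-orthogonality relation <chi_2, chi_2> = [chi_2 = chi_2].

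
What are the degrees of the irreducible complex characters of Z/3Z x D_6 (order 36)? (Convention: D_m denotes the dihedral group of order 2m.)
Dimensions: 1, 1, 1, 1, 1, 1, 1, 1, 1, 1, 1, 1, 2, 2, 2, 2, 2, 2

Justification: There are 18 irreducibles (= number of conjugacy classes). Their dimensions d_i satisfy sum d_i^2 = |G| = 36: 1 + 1 + 1 + 1 + 1 + 1 + 1 + 1 + 1 + 1 + 1 + 1 + 4 + 4 + 4 + 4 + 4 + 4 = 36. (For the product with Z/3Z: each of the 3 1-dim characters of Z/3Z tensors with each irrep of D_6, giving 3 copies of each D_6-dimension.)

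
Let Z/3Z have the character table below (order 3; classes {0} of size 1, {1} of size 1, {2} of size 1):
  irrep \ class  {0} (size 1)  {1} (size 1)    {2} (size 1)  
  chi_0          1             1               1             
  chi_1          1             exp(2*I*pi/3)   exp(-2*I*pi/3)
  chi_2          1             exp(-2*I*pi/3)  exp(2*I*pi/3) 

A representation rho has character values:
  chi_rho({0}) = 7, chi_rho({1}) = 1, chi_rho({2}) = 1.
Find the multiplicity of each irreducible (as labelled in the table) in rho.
Multiplicities: chi_0: 3, chi_1: 2, chi_2: 2.

Explanation: Use <chi_rho, chi> = (1/|G|) sum_C |C| * chi_rho(C) * conj(chi(C)) with |G| = 3 for each irreducible chi in the table:
  <chi_rho, chi_0> = (1/3)[1*(7)*conj(1) + 1*(1)*conj(1) + 1*(1)*conj(1)]
      = (1/3)[(7) + (1) + (1)] = 9/3 = 3
  <chi_rho, chi_1> = (1/3)[1*(7)*conj(1) + 1*(1)*conj(exp(2*I*pi/3)) + 1*(1)*conj(exp(-2*I*pi/3))]
      = (1/3)[(7) + (2 + 3*exp(-2*I*pi/3) + 2*exp(2*I*pi/3)) + (2 + 2*exp(-2*I*pi/3) + 3*exp(2*I*pi/3))] = 6/3 = 2
  <chi_rho, chi_2> = (1/3)[1*(7)*conj(1) + 1*(1)*conj(exp(-2*I*pi/3)) + 1*(1)*conj(exp(2*I*pi/3))]
      = (1/3)[(7) + (2 + 2*exp(-2*I*pi/3) + 3*exp(2*I*pi/3)) + (2 + 3*exp(-2*I*pi/3) + 2*exp(2*I*pi/3))] = 6/3 = 2
(Exp terms are combined using exp(i*s)*conj(exp(i*t)) = exp(i*(s-t)), and sums of them are collapsed using the identity that for every m > 1 the m distinct m-th roots of unity sum to 0, e.g. 1 + exp(2*I*pi/3) + exp(-2*I*pi/3) = 0.)
Dimension check: dim(rho) = sum (mult * dim) = 3*1 + 2*1 + 2*1 = 7 = chi_rho(e) = 7.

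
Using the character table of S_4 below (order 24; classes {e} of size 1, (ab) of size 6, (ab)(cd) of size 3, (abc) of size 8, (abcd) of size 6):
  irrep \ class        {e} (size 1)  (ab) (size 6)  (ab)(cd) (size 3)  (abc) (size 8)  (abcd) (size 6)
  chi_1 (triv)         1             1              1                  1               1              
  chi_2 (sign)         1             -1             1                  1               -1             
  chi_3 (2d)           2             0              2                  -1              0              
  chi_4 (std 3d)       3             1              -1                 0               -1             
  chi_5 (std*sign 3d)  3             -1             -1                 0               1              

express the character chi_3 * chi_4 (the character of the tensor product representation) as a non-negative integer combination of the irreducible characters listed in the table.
chi_3 tensor chi_4 = chi_4 + chi_5 (all other irreducibles have multiplicity 0).

Why: The character of a tensor product is the pointwise product (chi_3 * chi_4)(C) = chi_3(C) * chi_4(C):
  {e}: (2)*(3), (ab): (0)*(1), (ab)(cd): (2)*(-1), (abc): (-1)*(0), (abcd): (0)*(-1)
so (chi_3 * chi_4) takes values
  {e} -> 6, (ab) -> 0, (ab)(cd) -> -2, (abc) -> 0, (abcd) -> 0.
Now take the inner product of this character with each irreducible chi from the table, <chi_3*chi_4, chi> = (1/24) sum_C |C| (chi_3*chi_4)(C) conj(chi(C)):
  <chi_3*chi_4, chi_1> = (1/24)[1*(6)*conj(1) + 6*(0)*conj(1) + 3*(-2)*conj(1) + 8*(0)*conj(1) + 6*(0)*conj(1)]
      = (1/24)[(6) + (0) + (-6) + (0) + (0)] = 0/24 = 0
  <chi_3*chi_4, chi_2> = (1/24)[1*(6)*conj(1) + 6*(0)*conj(-1) + 3*(-2)*conj(1) + 8*(0)*conj(1) + 6*(0)*conj(-1)]
      = (1/24)[(6) + (0) + (-6) + (0) + (0)] = 0/24 = 0
  <chi_3*chi_4, chi_3> = (1/24)[1*(6)*conj(2) + 6*(0)*conj(0) + 3*(-2)*conj(2) + 8*(0)*conj(-1) + 6*(0)*conj(0)]
      = (1/24)[(12) + (0) + (-12) + (0) + (0)] = 0/24 = 0
  <chi_3*chi_4, chi_4> = (1/24)[1*(6)*conj(3) + 6*(0)*conj(1) + 3*(-2)*conj(-1) + 8*(0)*conj(0) + 6*(0)*conj(-1)]
      = (1/24)[(18) + (0) + (6) + (0) + (0)] = 24/24 = 1
  <chi_3*chi_4, chi_5> = (1/24)[1*(6)*conj(3) + 6*(0)*conj(-1) + 3*(-2)*conj(-1) + 8*(0)*conj(0) + 6*(0)*conj(1)]
      = (1/24)[(18) + (0) + (6) + (0) + (0)] = 24/24 = 1
Hence the multiplicities are chi_4: 1, chi_5: 1. Dimension check: dim(chi_3)*dim(chi_4) = 2*3 = 6 and sum (mult * dim) = 1*3 + 1*3 = 6.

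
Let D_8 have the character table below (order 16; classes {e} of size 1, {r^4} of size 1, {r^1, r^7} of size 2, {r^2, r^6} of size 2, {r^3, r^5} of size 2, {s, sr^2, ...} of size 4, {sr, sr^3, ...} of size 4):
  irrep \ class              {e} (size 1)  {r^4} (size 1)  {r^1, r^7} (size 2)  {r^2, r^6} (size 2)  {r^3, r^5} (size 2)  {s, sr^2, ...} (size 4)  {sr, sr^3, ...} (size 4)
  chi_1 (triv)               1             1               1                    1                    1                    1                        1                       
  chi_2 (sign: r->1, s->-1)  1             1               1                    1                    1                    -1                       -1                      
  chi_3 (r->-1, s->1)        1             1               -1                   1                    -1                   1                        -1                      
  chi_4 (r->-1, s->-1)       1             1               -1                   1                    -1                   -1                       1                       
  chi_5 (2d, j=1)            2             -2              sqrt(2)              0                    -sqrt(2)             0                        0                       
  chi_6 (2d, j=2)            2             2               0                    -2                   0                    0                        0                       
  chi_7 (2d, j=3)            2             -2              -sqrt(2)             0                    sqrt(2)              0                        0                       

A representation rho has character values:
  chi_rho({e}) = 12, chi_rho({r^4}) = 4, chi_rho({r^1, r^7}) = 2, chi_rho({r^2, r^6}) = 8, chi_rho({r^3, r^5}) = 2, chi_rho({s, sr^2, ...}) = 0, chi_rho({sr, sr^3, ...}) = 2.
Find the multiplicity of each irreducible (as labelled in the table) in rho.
Multiplicities: chi_1: 3, chi_2: 2, chi_3: 1, chi_4: 2, chi_5: 1, chi_6: 0, chi_7: 1.

Why: Use <chi_rho, chi> = (1/|G|) sum_C |C| * chi_rho(C) * conj(chi(C)) with |G| = 16 for each irreducible chi in the table:
  <chi_rho, chi_1> = (1/16)[1*(12)*conj(1) + 1*(4)*conj(1) + 2*(2)*conj(1) + 2*(8)*conj(1) + 2*(2)*conj(1) + 4*(0)*conj(1) + 4*(2)*conj(1)]
      = (1/16)[(12) + (4) + (4) + (16) + (4) + (0) + (8)] = 48/16 = 3
  <chi_rho, chi_2> = (1/16)[1*(12)*conj(1) + 1*(4)*conj(1) + 2*(2)*conj(1) + 2*(8)*conj(1) + 2*(2)*conj(1) + 4*(0)*conj(-1) + 4*(2)*conj(-1)]
      = (1/16)[(12) + (4) + (4) + (16) + (4) + (0) + (-8)] = 32/16 = 2
  <chi_rho, chi_3> = (1/16)[1*(12)*conj(1) + 1*(4)*conj(1) + 2*(2)*conj(-1) + 2*(8)*conj(1) + 2*(2)*conj(-1) + 4*(0)*conj(1) + 4*(2)*conj(-1)]
      = (1/16)[(12) + (4) + (-4) + (16) + (-4) + (0) + (-8)] = 16/16 = 1
  <chi_rho, chi_4> = (1/16)[1*(12)*conj(1) + 1*(4)*conj(1) + 2*(2)*conj(-1) + 2*(8)*conj(1) + 2*(2)*conj(-1) + 4*(0)*conj(-1) + 4*(2)*conj(1)]
      = (1/16)[(12) + (4) + (-4) + (16) + (-4) + (0) + (8)] = 32/16 = 2
  <chi_rho, chi_5> = (1/16)[1*(12)*conj(2) + 1*(4)*conj(-2) + 2*(2)*conj(sqrt(2)) + 2*(8)*conj(0) + 2*(2)*conj(-sqrt(2)) + 4*(0)*conj(0) + 4*(2)*conj(0)]
      = (1/16)[(24) + (-8) + (4*sqrt(2)) + (0) + (-4*sqrt(2)) + (0) + (0)] = 16/16 = 1
  <chi_rho, chi_6> = (1/16)[1*(12)*conj(2) + 1*(4)*conj(2) + 2*(2)*conj(0) + 2*(8)*conj(-2) + 2*(2)*conj(0) + 4*(0)*conj(0) + 4*(2)*conj(0)]
      = (1/16)[(24) + (8) + (0) + (-32) + (0) + (0) + (0)] = 0/16 = 0
  <chi_rho, chi_7> = (1/16)[1*(12)*conj(2) + 1*(4)*conj(-2) + 2*(2)*conj(-sqrt(2)) + 2*(8)*conj(0) + 2*(2)*conj(sqrt(2)) + 4*(0)*conj(0) + 4*(2)*conj(0)]
      = (1/16)[(24) + (-8) + (-4*sqrt(2)) + (0) + (4*sqrt(2)) + (0) + (0)] = 16/16 = 1
Dimension check: dim(rho) = sum (mult * dim) = 3*1 + 2*1 + 1*1 + 2*1 + 1*2 + 0*2 + 1*2 = 12 = chi_rho(e) = 12.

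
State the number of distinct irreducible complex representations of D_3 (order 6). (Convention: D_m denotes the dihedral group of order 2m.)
3

Details: The number of irreducible complex representations of a finite group equals its number of conjugacy classes. D_3 has 3 conjugacy classes ((n+3)/2 for n odd), so D_3 (order 6) has exactly 3 irreducible complex representations.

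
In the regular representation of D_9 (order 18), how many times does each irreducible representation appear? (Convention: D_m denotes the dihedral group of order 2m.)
Each irreducible V_i of dimension d_i appears with multiplicity d_i, i.e. rho_reg = (direct sum over all irreducibles V_i) d_i V_i. The irreducible dimensions for D_9 are 1, 1, 2, 2, 2, 2: 2 irreducibles of dimension 1, each with multiplicity 1; 4 irreducibles of dimension 2, each with multiplicity 2. Total dimension 2*1*1 + 4*2*2 = 18 = |G|.

Argument: General theorem: in the regular representation of a finite group G, each irreducible appears with multiplicity equal to its dimension. Check: dim(rho_reg) = sum d_i^2 = 1 + 1 + 4 + 4 + 4 + 4 = 18 = |G|.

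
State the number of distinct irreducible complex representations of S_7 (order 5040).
15

Proof sketch: The number of irreducible complex representations of a finite group equals its number of conjugacy classes. Conjugacy classes in S_7 correspond to cycle types, i.e. partitions of 7; there are p(7) = 15 of them, so S_7 (order 5040) has exactly 15 irreducible complex representations.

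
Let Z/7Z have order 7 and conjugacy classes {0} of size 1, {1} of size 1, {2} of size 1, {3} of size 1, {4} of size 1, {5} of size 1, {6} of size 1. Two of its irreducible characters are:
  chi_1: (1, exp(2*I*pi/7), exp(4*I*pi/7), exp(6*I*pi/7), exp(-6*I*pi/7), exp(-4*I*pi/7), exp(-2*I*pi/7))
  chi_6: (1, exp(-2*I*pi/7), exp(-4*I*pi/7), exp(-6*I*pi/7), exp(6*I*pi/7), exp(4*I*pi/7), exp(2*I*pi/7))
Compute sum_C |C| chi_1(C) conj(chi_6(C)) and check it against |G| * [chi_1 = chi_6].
Sum = 0; so <chi_1, chi_6> = 0 (distinct irreducibles are orthogonal).

Reasoning: Compute term by term over conjugacy classes (|C| * chi_1(C) * conj(chi_6(C))):
  1*(1)*conj(1) + 1*(exp(2*I*pi/7))*conj(exp(-2*I*pi/7)) + 1*(exp(4*I*pi/7))*conj(exp(-4*I*pi/7)) + 1*(exp(6*I*pi/7))*conj(exp(-6*I*pi/7)) + 1*(exp(-6*I*pi/7))*conj(exp(6*I*pi/7)) + 1*(exp(-4*I*pi/7))*conj(exp(4*I*pi/7)) + 1*(exp(-2*I*pi/7))*conj(exp(2*I*pi/7))
  = (1) + (exp(4*I*pi/7)) + (exp(-6*I*pi/7)) + (exp(-2*I*pi/7)) + (exp(2*I*pi/7)) + (exp(6*I*pi/7)) + (exp(-4*I*pi/7))
  = 0.
(Exp terms are combined using exp(i*s)*conj(exp(i*t)) = exp(i*(s-t)), and sums of them are collapsed using the identity that for every m > 1 the m distinct m-th roots of unity sum to 0, e.g. 1 + exp(2*I*pi/3) + exp(-2*I*pi/3) = 0.)
Dividing by |G| = 7 gives 0/7 = 0, matching the row-orthogonality relation <chi_1, chi_6> = [chi_1 = chi_6].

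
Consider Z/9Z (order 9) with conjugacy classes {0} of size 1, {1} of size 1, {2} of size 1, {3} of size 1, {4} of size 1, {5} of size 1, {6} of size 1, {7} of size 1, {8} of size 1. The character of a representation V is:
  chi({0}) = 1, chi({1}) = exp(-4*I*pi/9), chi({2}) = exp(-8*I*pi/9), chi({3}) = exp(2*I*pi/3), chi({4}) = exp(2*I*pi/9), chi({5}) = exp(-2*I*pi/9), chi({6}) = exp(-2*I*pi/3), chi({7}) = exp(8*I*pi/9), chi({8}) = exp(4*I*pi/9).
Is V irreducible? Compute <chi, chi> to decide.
Irreducible: <chi, chi> = 1.

Working: <chi, chi> = (1/|G|) sum_C |C| * |chi(C)|^2 = (1/9)[1*|1|^2 + 1*|exp(-4*I*pi/9)|^2 + 1*|exp(-8*I*pi/9)|^2 + 1*|exp(2*I*pi/3)|^2 + 1*|exp(2*I*pi/9)|^2 + 1*|exp(-2*I*pi/9)|^2 + 1*|exp(-2*I*pi/3)|^2 + 1*|exp(8*I*pi/9)|^2 + 1*|exp(4*I*pi/9)|^2]
  = (1/9)[(1) + (1) + (1) + (1) + (1) + (1) + (1) + (1) + (1)] = 9/9 = 1.
(Exp terms are combined using exp(i*s)*conj(exp(i*t)) = exp(i*(s-t)), and sums of them are collapsed using the identity that for every m > 1 the m distinct m-th roots of unity sum to 0, e.g. 1 + exp(2*I*pi/3) + exp(-2*I*pi/3) = 0.)
A character is irreducible iff <chi, chi> = 1, so this representation is irreducible.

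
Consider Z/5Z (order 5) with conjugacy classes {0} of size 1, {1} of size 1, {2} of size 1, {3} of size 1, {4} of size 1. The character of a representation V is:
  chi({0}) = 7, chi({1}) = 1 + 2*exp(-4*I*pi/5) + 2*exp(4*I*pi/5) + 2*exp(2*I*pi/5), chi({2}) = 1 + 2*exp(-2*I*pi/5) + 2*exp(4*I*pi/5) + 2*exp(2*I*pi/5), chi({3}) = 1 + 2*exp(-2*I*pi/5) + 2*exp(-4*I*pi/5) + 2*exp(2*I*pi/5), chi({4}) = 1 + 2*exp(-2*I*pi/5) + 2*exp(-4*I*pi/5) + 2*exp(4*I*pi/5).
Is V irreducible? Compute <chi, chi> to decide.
Not irreducible (reducible): <chi, chi> = 13 > 1.

Explanation: <chi, chi> = (1/|G|) sum_C |C| * |chi(C)|^2 = (1/5)[1*|7|^2 + 1*|1 + 2*exp(-4*I*pi/5) + 2*exp(4*I*pi/5) + 2*exp(2*I*pi/5)|^2 + 1*|1 + 2*exp(-2*I*pi/5) + 2*exp(4*I*pi/5) + 2*exp(2*I*pi/5)|^2 + 1*|1 + 2*exp(-2*I*pi/5) + 2*exp(-4*I*pi/5) + 2*exp(2*I*pi/5)|^2 + 1*|1 + 2*exp(-2*I*pi/5) + 2*exp(-4*I*pi/5) + 2*exp(4*I*pi/5)|^2]
  = (1/5)[(49) + (13 + 10*exp(-2*I*pi/5) + 8*exp(-4*I*pi/5) + 8*exp(4*I*pi/5) + 10*exp(2*I*pi/5)) + (13 + 8*exp(-2*I*pi/5) + 10*exp(-4*I*pi/5) + 10*exp(4*I*pi/5) + 8*exp(2*I*pi/5)) + (13 + 8*exp(-2*I*pi/5) + 10*exp(-4*I*pi/5) + 10*exp(4*I*pi/5) + 8*exp(2*I*pi/5)) + (13 + 10*exp(-2*I*pi/5) + 8*exp(-4*I*pi/5) + 8*exp(4*I*pi/5) + 10*exp(2*I*pi/5))] = 65/5 = 13.
(Exp terms are combined using exp(i*s)*conj(exp(i*t)) = exp(i*(s-t)), and sums of them are collapsed using the identity that for every m > 1 the m distinct m-th roots of unity sum to 0, e.g. 1 + exp(2*I*pi/3) + exp(-2*I*pi/3) = 0.)
A character is irreducible iff <chi, chi> = 1, so this representation is reducible.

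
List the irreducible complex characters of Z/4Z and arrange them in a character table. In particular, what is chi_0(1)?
Character table of Z/4Z (irreps indexed chi_0,...,chi_3 with chi_k(m) = zeta_4^(k*m), zeta_4 = exp(2*pi*i/4)):
  irrep \ class  {0} (size 1)  {1} (size 1)  {2} (size 1)  {3} (size 1)
  chi_0          1             1             1             1           
  chi_1          1             I             -1            -I          
  chi_2          1             -1            1             -1          
  chi_3          1             -I            -1            I           

Spot check: chi_0(1) = zeta_4^(0*1) = zeta_4^0 = 1.

Reasoning: Z/4Z is abelian, so all 4 irreducible complex representations are 1-dimensional. They are given by chi_k(m) = zeta_4^(k*m) for k = 0,...,3. Row orthogonality: sum_m chi_k(m) conj(chi_l(m)) = 4 * [k = l].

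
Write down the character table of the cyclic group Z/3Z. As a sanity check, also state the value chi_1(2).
Character table of Z/3Z (irreps indexed chi_0,...,chi_2 with chi_k(m) = zeta_3^(k*m), zeta_3 = exp(2*pi*i/3)):
  irrep \ class  {0} (size 1)  {1} (size 1)    {2} (size 1)  
  chi_0          1             1               1             
  chi_1          1             exp(2*I*pi/3)   exp(-2*I*pi/3)
  chi_2          1             exp(-2*I*pi/3)  exp(2*I*pi/3) 

Spot check: chi_1(2) = zeta_3^(1*2) = zeta_3^2 = exp(-2*I*pi/3).

Justification: Z/3Z is abelian, so all 3 irreducible complex representations are 1-dimensional. They are given by chi_k(m) = zeta_3^(k*m) for k = 0,...,2. Row orthogonality: sum_m chi_k(m) conj(chi_l(m)) = 3 * [k = l].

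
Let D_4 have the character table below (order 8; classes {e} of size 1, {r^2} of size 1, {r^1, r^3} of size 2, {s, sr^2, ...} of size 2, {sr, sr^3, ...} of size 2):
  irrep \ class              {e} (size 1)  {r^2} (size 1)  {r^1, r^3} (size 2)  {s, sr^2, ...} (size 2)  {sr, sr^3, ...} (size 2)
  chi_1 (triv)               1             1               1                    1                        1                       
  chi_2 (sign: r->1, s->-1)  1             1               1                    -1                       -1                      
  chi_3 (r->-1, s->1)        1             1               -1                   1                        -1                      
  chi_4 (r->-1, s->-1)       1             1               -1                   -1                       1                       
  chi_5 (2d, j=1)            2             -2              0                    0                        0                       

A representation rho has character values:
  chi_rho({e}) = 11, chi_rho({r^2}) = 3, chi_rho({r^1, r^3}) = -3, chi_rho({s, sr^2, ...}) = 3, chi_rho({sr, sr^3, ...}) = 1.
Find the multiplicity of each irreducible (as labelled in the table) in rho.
Multiplicities: chi_1: 2, chi_2: 0, chi_3: 3, chi_4: 2, chi_5: 2.

Use <chi_rho, chi> = (1/|G|) sum_C |C| * chi_rho(C) * conj(chi(C)) with |G| = 8 for each irreducible chi in the table:
  <chi_rho, chi_1> = (1/8)[1*(11)*conj(1) + 1*(3)*conj(1) + 2*(-3)*conj(1) + 2*(3)*conj(1) + 2*(1)*conj(1)]
      = (1/8)[(11) + (3) + (-6) + (6) + (2)] = 16/8 = 2
  <chi_rho, chi_2> = (1/8)[1*(11)*conj(1) + 1*(3)*conj(1) + 2*(-3)*conj(1) + 2*(3)*conj(-1) + 2*(1)*conj(-1)]
      = (1/8)[(11) + (3) + (-6) + (-6) + (-2)] = 0/8 = 0
  <chi_rho, chi_3> = (1/8)[1*(11)*conj(1) + 1*(3)*conj(1) + 2*(-3)*conj(-1) + 2*(3)*conj(1) + 2*(1)*conj(-1)]
      = (1/8)[(11) + (3) + (6) + (6) + (-2)] = 24/8 = 3
  <chi_rho, chi_4> = (1/8)[1*(11)*conj(1) + 1*(3)*conj(1) + 2*(-3)*conj(-1) + 2*(3)*conj(-1) + 2*(1)*conj(1)]
      = (1/8)[(11) + (3) + (6) + (-6) + (2)] = 16/8 = 2
  <chi_rho, chi_5> = (1/8)[1*(11)*conj(2) + 1*(3)*conj(-2) + 2*(-3)*conj(0) + 2*(3)*conj(0) + 2*(1)*conj(0)]
      = (1/8)[(22) + (-6) + (0) + (0) + (0)] = 16/8 = 2
Dimension check: dim(rho) = sum (mult * dim) = 2*1 + 0*1 + 3*1 + 2*1 + 2*2 = 11 = chi_rho(e) = 11.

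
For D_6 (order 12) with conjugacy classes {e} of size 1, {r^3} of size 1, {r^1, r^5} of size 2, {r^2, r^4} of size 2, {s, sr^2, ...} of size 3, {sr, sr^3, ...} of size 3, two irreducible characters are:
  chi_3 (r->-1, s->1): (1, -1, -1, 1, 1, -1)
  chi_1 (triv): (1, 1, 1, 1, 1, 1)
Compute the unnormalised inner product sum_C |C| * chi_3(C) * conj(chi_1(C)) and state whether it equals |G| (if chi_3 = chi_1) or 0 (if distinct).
Sum = 0; so <chi_3, chi_1> = 0 (distinct irreducibles are orthogonal).

Solution. Compute term by term over conjugacy classes (|C| * chi_3(C) * conj(chi_1(C))):
  1*(1)*conj(1) + 1*(-1)*conj(1) + 2*(-1)*conj(1) + 2*(1)*conj(1) + 3*(1)*conj(1) + 3*(-1)*conj(1)
  = (1) + (-1) + (-2) + (2) + (3) + (-3)
  = 0.
Dividing by |G| = 12 gives 0/12 = 0, matching the row-orthogonality relation <chi_3, chi_1> = [chi_3 = chi_1].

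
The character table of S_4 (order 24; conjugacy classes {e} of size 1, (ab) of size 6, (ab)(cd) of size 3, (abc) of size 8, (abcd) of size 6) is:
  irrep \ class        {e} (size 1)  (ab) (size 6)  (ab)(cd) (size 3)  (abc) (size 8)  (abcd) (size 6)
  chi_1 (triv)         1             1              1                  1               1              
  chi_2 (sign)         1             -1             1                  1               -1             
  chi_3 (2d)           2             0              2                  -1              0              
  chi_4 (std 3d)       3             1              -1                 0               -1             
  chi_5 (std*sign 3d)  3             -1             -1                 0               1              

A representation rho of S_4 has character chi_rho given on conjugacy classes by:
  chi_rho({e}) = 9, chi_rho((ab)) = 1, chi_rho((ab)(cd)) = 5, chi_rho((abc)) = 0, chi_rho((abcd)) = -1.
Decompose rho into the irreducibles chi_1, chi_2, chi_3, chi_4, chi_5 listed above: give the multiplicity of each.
Multiplicities: chi_1: 1, chi_2: 1, chi_3: 2, chi_4: 1, chi_5: 0.

Working: Use <chi_rho, chi> = (1/|G|) sum_C |C| * chi_rho(C) * conj(chi(C)) with |G| = 24 for each irreducible chi in the table:
  <chi_rho, chi_1> = (1/24)[1*(9)*conj(1) + 6*(1)*conj(1) + 3*(5)*conj(1) + 8*(0)*conj(1) + 6*(-1)*conj(1)]
      = (1/24)[(9) + (6) + (15) + (0) + (-6)] = 24/24 = 1
  <chi_rho, chi_2> = (1/24)[1*(9)*conj(1) + 6*(1)*conj(-1) + 3*(5)*conj(1) + 8*(0)*conj(1) + 6*(-1)*conj(-1)]
      = (1/24)[(9) + (-6) + (15) + (0) + (6)] = 24/24 = 1
  <chi_rho, chi_3> = (1/24)[1*(9)*conj(2) + 6*(1)*conj(0) + 3*(5)*conj(2) + 8*(0)*conj(-1) + 6*(-1)*conj(0)]
      = (1/24)[(18) + (0) + (30) + (0) + (0)] = 48/24 = 2
  <chi_rho, chi_4> = (1/24)[1*(9)*conj(3) + 6*(1)*conj(1) + 3*(5)*conj(-1) + 8*(0)*conj(0) + 6*(-1)*conj(-1)]
      = (1/24)[(27) + (6) + (-15) + (0) + (6)] = 24/24 = 1
  <chi_rho, chi_5> = (1/24)[1*(9)*conj(3) + 6*(1)*conj(-1) + 3*(5)*conj(-1) + 8*(0)*conj(0) + 6*(-1)*conj(1)]
      = (1/24)[(27) + (-6) + (-15) + (0) + (-6)] = 0/24 = 0
Dimension check: dim(rho) = sum (mult * dim) = 1*1 + 1*1 + 2*2 + 1*3 + 0*3 = 9 = chi_rho(e) = 9.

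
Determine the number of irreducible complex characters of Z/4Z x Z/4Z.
16

Details: The number of irreducible complex representations of a finite group equals its number of conjugacy classes. Z/4Z x Z/4Z is abelian of order 16, so every element is its own conjugacy class: 16 classes, so Z/4Z x Z/4Z (order 16) has exactly 16 irreducible complex representations.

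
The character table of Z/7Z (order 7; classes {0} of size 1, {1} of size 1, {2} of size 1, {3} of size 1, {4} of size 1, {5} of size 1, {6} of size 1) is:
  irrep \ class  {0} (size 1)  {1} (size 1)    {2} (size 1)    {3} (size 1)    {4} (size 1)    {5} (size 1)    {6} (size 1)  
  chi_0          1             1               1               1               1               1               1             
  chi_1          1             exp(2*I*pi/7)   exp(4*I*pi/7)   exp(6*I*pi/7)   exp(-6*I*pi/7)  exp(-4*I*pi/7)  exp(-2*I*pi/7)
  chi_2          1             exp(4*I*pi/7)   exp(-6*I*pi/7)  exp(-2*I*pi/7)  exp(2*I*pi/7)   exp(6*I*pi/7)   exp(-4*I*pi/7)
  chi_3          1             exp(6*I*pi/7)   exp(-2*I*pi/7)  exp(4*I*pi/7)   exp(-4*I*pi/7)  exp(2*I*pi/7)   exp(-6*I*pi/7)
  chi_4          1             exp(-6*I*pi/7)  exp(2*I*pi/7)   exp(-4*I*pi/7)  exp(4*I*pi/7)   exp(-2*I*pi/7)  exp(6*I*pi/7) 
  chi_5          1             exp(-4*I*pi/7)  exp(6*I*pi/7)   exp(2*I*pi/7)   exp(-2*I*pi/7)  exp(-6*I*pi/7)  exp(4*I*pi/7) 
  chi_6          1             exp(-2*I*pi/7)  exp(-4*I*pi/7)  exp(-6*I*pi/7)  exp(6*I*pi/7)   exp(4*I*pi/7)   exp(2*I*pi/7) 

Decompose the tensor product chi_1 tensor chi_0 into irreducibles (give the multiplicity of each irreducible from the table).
chi_1 tensor chi_0 = chi_1 (all other irreducibles have multiplicity 0).

Details: The character of a tensor product is the pointwise product (chi_1 * chi_0)(C) = chi_1(C) * chi_0(C):
  {0}: (1)*(1), {1}: (exp(2*I*pi/7))*(1), {2}: (exp(4*I*pi/7))*(1), {3}: (exp(6*I*pi/7))*(1), {4}: (exp(-6*I*pi/7))*(1), {5}: (exp(-4*I*pi/7))*(1), {6}: (exp(-2*I*pi/7))*(1)
so (chi_1 * chi_0) takes values
  {0} -> 1, {1} -> exp(2*I*pi/7), {2} -> exp(4*I*pi/7), {3} -> exp(6*I*pi/7), {4} -> exp(-6*I*pi/7), {5} -> exp(-4*I*pi/7), {6} -> exp(-2*I*pi/7).
Now take the inner product of this character with each irreducible chi from the table, <chi_1*chi_0, chi> = (1/7) sum_C |C| (chi_1*chi_0)(C) conj(chi(C)):
  <chi_1*chi_0, chi_0> = (1/7)[1*(1)*conj(1) + 1*(exp(2*I*pi/7))*conj(1) + 1*(exp(4*I*pi/7))*conj(1) + 1*(exp(6*I*pi/7))*conj(1) + 1*(exp(-6*I*pi/7))*conj(1) + 1*(exp(-4*I*pi/7))*conj(1) + 1*(exp(-2*I*pi/7))*conj(1)]
      = (1/7)[(1) + (exp(2*I*pi/7)) + (exp(4*I*pi/7)) + (exp(6*I*pi/7)) + (exp(-6*I*pi/7)) + (exp(-4*I*pi/7)) + (exp(-2*I*pi/7))] = 0/7 = 0
  <chi_1*chi_0, chi_1> = (1/7)[1*(1)*conj(1) + 1*(exp(2*I*pi/7))*conj(exp(2*I*pi/7)) + 1*(exp(4*I*pi/7))*conj(exp(4*I*pi/7)) + 1*(exp(6*I*pi/7))*conj(exp(6*I*pi/7)) + 1*(exp(-6*I*pi/7))*conj(exp(-6*I*pi/7)) + 1*(exp(-4*I*pi/7))*conj(exp(-4*I*pi/7)) + 1*(exp(-2*I*pi/7))*conj(exp(-2*I*pi/7))]
      = (1/7)[(1) + (1) + (1) + (1) + (1) + (1) + (1)] = 7/7 = 1
  <chi_1*chi_0, chi_2> = (1/7)[1*(1)*conj(1) + 1*(exp(2*I*pi/7))*conj(exp(4*I*pi/7)) + 1*(exp(4*I*pi/7))*conj(exp(-6*I*pi/7)) + 1*(exp(6*I*pi/7))*conj(exp(-2*I*pi/7)) + 1*(exp(-6*I*pi/7))*conj(exp(2*I*pi/7)) + 1*(exp(-4*I*pi/7))*conj(exp(6*I*pi/7)) + 1*(exp(-2*I*pi/7))*conj(exp(-4*I*pi/7))]
      = (1/7)[(1) + (exp(-2*I*pi/7)) + (exp(-4*I*pi/7)) + (exp(-6*I*pi/7)) + (exp(6*I*pi/7)) + (exp(4*I*pi/7)) + (exp(2*I*pi/7))] = 0/7 = 0
  <chi_1*chi_0, chi_3> = (1/7)[1*(1)*conj(1) + 1*(exp(2*I*pi/7))*conj(exp(6*I*pi/7)) + 1*(exp(4*I*pi/7))*conj(exp(-2*I*pi/7)) + 1*(exp(6*I*pi/7))*conj(exp(4*I*pi/7)) + 1*(exp(-6*I*pi/7))*conj(exp(-4*I*pi/7)) + 1*(exp(-4*I*pi/7))*conj(exp(2*I*pi/7)) + 1*(exp(-2*I*pi/7))*conj(exp(-6*I*pi/7))]
      = (1/7)[(1) + (exp(-4*I*pi/7)) + (exp(6*I*pi/7)) + (exp(2*I*pi/7)) + (exp(-2*I*pi/7)) + (exp(-6*I*pi/7)) + (exp(4*I*pi/7))] = 0/7 = 0
  <chi_1*chi_0, chi_4> = (1/7)[1*(1)*conj(1) + 1*(exp(2*I*pi/7))*conj(exp(-6*I*pi/7)) + 1*(exp(4*I*pi/7))*conj(exp(2*I*pi/7)) + 1*(exp(6*I*pi/7))*conj(exp(-4*I*pi/7)) + 1*(exp(-6*I*pi/7))*conj(exp(4*I*pi/7)) + 1*(exp(-4*I*pi/7))*conj(exp(-2*I*pi/7)) + 1*(exp(-2*I*pi/7))*conj(exp(6*I*pi/7))]
      = (1/7)[(1) + (exp(-6*I*pi/7)) + (exp(2*I*pi/7)) + (exp(-4*I*pi/7)) + (exp(4*I*pi/7)) + (exp(-2*I*pi/7)) + (exp(6*I*pi/7))] = 0/7 = 0
  <chi_1*chi_0, chi_5> = (1/7)[1*(1)*conj(1) + 1*(exp(2*I*pi/7))*conj(exp(-4*I*pi/7)) + 1*(exp(4*I*pi/7))*conj(exp(6*I*pi/7)) + 1*(exp(6*I*pi/7))*conj(exp(2*I*pi/7)) + 1*(exp(-6*I*pi/7))*conj(exp(-2*I*pi/7)) + 1*(exp(-4*I*pi/7))*conj(exp(-6*I*pi/7)) + 1*(exp(-2*I*pi/7))*conj(exp(4*I*pi/7))]
      = (1/7)[(1) + (exp(6*I*pi/7)) + (exp(-2*I*pi/7)) + (exp(4*I*pi/7)) + (exp(-4*I*pi/7)) + (exp(2*I*pi/7)) + (exp(-6*I*pi/7))] = 0/7 = 0
  <chi_1*chi_0, chi_6> = (1/7)[1*(1)*conj(1) + 1*(exp(2*I*pi/7))*conj(exp(-2*I*pi/7)) + 1*(exp(4*I*pi/7))*conj(exp(-4*I*pi/7)) + 1*(exp(6*I*pi/7))*conj(exp(-6*I*pi/7)) + 1*(exp(-6*I*pi/7))*conj(exp(6*I*pi/7)) + 1*(exp(-4*I*pi/7))*conj(exp(4*I*pi/7)) + 1*(exp(-2*I*pi/7))*conj(exp(2*I*pi/7))]
      = (1/7)[(1) + (exp(4*I*pi/7)) + (exp(-6*I*pi/7)) + (exp(-2*I*pi/7)) + (exp(2*I*pi/7)) + (exp(6*I*pi/7)) + (exp(-4*I*pi/7))] = 0/7 = 0
(Exp terms are combined using exp(i*s)*conj(exp(i*t)) = exp(i*(s-t)), and sums of them are collapsed using the identity that for every m > 1 the m distinct m-th roots of unity sum to 0, e.g. 1 + exp(2*I*pi/3) + exp(-2*I*pi/3) = 0.)
Hence the multiplicities are chi_1: 1. Dimension check: dim(chi_1)*dim(chi_0) = 1*1 = 1 and sum (mult * dim) = 1*1 = 1.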